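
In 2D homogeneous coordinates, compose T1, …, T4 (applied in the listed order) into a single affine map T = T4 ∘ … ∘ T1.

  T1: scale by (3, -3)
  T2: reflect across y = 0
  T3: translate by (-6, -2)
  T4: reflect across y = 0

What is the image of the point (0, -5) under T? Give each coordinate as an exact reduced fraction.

T(p) = (-6, 17)

T1 scale by (3, -3): (0, -5) → (0, 15)
T2 reflect across y = 0: (0, 15) → (0, -15)
T3 translate by (-6, -2): (0, -15) → (-6, -17)
T4 reflect across y = 0: (-6, -17) → (-6, 17)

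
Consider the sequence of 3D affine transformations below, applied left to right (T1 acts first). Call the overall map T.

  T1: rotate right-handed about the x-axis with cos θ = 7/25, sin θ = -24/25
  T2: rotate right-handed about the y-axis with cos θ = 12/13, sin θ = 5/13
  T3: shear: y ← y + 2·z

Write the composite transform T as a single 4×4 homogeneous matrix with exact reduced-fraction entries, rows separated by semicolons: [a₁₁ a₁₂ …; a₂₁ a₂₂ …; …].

T = [12/13 -24/65 7/65 0; -10/13 -97/65 96/65 0; -5/13 -288/325 84/325 0; 0 0 0 1]

T1 = [1 0 0 0; 0 7/25 24/25 0; 0 -24/25 7/25 0; 0 0 0 1]
T2·T1 = [12/13 -24/65 7/65 0; 0 7/25 24/25 0; -5/13 -288/325 84/325 0; 0 0 0 1]
T3·…·T1 = [12/13 -24/65 7/65 0; -10/13 -97/65 96/65 0; -5/13 -288/325 84/325 0; 0 0 0 1]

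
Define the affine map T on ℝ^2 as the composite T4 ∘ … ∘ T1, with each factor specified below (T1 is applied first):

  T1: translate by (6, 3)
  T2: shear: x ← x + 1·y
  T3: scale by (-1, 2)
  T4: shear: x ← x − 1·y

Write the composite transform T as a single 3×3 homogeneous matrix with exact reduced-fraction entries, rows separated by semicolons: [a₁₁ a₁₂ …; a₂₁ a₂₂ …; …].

T1 = [1 0 6; 0 1 3; 0 0 1]
T2·T1 = [1 1 9; 0 1 3; 0 0 1]
T3·…·T1 = [-1 -1 -9; 0 2 6; 0 0 1]
T4·…·T1 = [-1 -3 -15; 0 2 6; 0 0 1]

T = [-1 -3 -15; 0 2 6; 0 0 1]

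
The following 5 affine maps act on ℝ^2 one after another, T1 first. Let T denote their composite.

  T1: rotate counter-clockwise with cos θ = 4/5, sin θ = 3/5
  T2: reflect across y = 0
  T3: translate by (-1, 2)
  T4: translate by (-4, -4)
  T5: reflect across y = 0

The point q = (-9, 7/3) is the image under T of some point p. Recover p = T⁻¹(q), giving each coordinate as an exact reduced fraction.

p = (-3, 8/3)

T1 = [4/5 -3/5 0; 3/5 4/5 0; 0 0 1]
T2·T1 = [4/5 -3/5 0; -3/5 -4/5 0; 0 0 1]
T3·…·T1 = [4/5 -3/5 -1; -3/5 -4/5 2; 0 0 1]
T4·…·T1 = [4/5 -3/5 -5; -3/5 -4/5 -2; 0 0 1]
T5·…·T1 = [4/5 -3/5 -5; 3/5 4/5 2; 0 0 1]
det M = 1; M⁻¹ = [4/5 3/5 14/5; -3/5 4/5 -23/5; 0 0 1]
M⁻¹ · (-9, 7/3)ᵀ = (-3, 8/3)ᵀ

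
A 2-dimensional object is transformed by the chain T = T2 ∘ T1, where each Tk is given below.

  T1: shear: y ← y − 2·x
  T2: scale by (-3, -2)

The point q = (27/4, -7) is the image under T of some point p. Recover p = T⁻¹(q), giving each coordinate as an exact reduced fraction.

p = (-9/4, -1)

T1 = [1 0 0; -2 1 0; 0 0 1]
T2·T1 = [-3 0 0; 4 -2 0; 0 0 1]
det M = 6; M⁻¹ = [-1/3 0 0; -2/3 -1/2 0; 0 0 1]
M⁻¹ · (27/4, -7)ᵀ = (-9/4, -1)ᵀ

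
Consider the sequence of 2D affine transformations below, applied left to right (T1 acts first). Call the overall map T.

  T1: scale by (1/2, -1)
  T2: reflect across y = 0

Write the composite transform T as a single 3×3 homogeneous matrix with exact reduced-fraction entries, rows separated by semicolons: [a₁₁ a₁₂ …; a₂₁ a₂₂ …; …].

T1 = [1/2 0 0; 0 -1 0; 0 0 1]
T2·T1 = [1/2 0 0; 0 1 0; 0 0 1]

T = [1/2 0 0; 0 1 0; 0 0 1]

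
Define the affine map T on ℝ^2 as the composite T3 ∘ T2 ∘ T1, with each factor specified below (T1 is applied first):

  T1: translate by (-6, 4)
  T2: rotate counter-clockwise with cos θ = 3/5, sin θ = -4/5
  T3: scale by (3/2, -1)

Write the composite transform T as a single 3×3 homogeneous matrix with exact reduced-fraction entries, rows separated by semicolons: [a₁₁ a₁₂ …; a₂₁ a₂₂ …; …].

T = [9/10 6/5 -3/5; 4/5 -3/5 -36/5; 0 0 1]

T1 = [1 0 -6; 0 1 4; 0 0 1]
T2·T1 = [3/5 4/5 -2/5; -4/5 3/5 36/5; 0 0 1]
T3·…·T1 = [9/10 6/5 -3/5; 4/5 -3/5 -36/5; 0 0 1]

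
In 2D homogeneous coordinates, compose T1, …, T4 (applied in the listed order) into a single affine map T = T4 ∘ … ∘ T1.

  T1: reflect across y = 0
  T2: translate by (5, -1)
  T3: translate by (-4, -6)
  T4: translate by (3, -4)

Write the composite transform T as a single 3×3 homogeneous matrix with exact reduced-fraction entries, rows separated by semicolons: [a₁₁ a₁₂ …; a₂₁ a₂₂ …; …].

T1 = [1 0 0; 0 -1 0; 0 0 1]
T2·T1 = [1 0 5; 0 -1 -1; 0 0 1]
T3·…·T1 = [1 0 1; 0 -1 -7; 0 0 1]
T4·…·T1 = [1 0 4; 0 -1 -11; 0 0 1]

T = [1 0 4; 0 -1 -11; 0 0 1]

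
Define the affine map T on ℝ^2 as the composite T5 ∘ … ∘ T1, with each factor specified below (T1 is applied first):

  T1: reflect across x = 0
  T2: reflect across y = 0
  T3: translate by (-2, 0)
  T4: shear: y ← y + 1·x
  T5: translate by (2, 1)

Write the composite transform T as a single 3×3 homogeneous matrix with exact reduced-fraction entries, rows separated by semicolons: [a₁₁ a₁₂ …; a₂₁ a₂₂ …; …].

T1 = [-1 0 0; 0 1 0; 0 0 1]
T2·T1 = [-1 0 0; 0 -1 0; 0 0 1]
T3·…·T1 = [-1 0 -2; 0 -1 0; 0 0 1]
T4·…·T1 = [-1 0 -2; -1 -1 -2; 0 0 1]
T5·…·T1 = [-1 0 0; -1 -1 -1; 0 0 1]

T = [-1 0 0; -1 -1 -1; 0 0 1]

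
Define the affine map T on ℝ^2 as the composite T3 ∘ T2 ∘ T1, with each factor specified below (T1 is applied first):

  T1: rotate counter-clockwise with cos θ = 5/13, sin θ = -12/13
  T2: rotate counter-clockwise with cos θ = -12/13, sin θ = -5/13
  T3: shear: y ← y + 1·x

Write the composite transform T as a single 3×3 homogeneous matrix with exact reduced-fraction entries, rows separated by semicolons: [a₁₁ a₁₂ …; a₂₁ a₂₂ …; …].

T = [-120/169 -119/169 0; -1/169 -239/169 0; 0 0 1]

T1 = [5/13 12/13 0; -12/13 5/13 0; 0 0 1]
T2·T1 = [-120/169 -119/169 0; 119/169 -120/169 0; 0 0 1]
T3·…·T1 = [-120/169 -119/169 0; -1/169 -239/169 0; 0 0 1]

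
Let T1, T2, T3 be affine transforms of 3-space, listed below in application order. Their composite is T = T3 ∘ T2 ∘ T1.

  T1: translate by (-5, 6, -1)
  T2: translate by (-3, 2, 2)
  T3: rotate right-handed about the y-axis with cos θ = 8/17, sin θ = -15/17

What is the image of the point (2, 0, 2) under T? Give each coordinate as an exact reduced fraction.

T(p) = (-93/17, 8, -66/17)

T1 translate by (-5, 6, -1): (2, 0, 2) → (-3, 6, 1)
T2 translate by (-3, 2, 2): (-3, 6, 1) → (-6, 8, 3)
T3 rotate right-handed about the y-axis with cos θ = 8/17, sin θ = -15/17: (-6, 8, 3) → (-93/17, 8, -66/17)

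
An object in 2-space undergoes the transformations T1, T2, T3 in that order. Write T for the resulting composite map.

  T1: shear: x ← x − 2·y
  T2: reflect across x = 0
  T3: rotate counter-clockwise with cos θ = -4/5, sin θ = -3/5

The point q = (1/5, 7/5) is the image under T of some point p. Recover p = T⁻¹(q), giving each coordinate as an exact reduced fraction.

T1 = [1 -2 0; 0 1 0; 0 0 1]
T2·T1 = [-1 2 0; 0 1 0; 0 0 1]
T3·…·T1 = [4/5 -1 0; 3/5 -2 0; 0 0 1]
det M = -1; M⁻¹ = [2 -1 0; 3/5 -4/5 0; 0 0 1]
M⁻¹ · (1/5, 7/5)ᵀ = (-1, -1)ᵀ

p = (-1, -1)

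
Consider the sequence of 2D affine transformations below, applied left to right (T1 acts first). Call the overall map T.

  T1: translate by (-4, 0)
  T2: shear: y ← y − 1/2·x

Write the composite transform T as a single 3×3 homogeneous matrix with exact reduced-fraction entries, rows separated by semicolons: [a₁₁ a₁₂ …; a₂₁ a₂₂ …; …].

T1 = [1 0 -4; 0 1 0; 0 0 1]
T2·T1 = [1 0 -4; -1/2 1 2; 0 0 1]

T = [1 0 -4; -1/2 1 2; 0 0 1]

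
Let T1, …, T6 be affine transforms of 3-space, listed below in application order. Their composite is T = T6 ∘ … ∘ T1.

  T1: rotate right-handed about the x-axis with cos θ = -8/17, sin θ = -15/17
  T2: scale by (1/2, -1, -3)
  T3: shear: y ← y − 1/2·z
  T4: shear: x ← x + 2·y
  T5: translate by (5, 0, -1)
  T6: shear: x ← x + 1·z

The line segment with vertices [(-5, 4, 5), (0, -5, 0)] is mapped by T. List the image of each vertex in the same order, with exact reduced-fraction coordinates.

image vertices: (-121/34, -193/17, 283/17), (-12/17, 145/34, -242/17)

T1 rotate right-handed about the x-axis with cos θ = -8/17, sin θ = -15/17: (-5, 4, 5) → (-5, 43/17, -100/17); (0, -5, 0) → (0, 40/17, 75/17)
T2 scale by (1/2, -1, -3): (-5, 43/17, -100/17) → (-5/2, -43/17, 300/17); (0, 40/17, 75/17) → (0, -40/17, -225/17)
T3 shear: y ← y − 1/2·z: (-5/2, -43/17, 300/17) → (-5/2, -193/17, 300/17); (0, -40/17, -225/17) → (0, 145/34, -225/17)
T4 shear: x ← x + 2·y: (-5/2, -193/17, 300/17) → (-857/34, -193/17, 300/17); (0, 145/34, -225/17) → (145/17, 145/34, -225/17)
T5 translate by (5, 0, -1): (-857/34, -193/17, 300/17) → (-687/34, -193/17, 283/17); (145/17, 145/34, -225/17) → (230/17, 145/34, -242/17)
T6 shear: x ← x + 1·z: (-687/34, -193/17, 283/17) → (-121/34, -193/17, 283/17); (230/17, 145/34, -242/17) → (-12/17, 145/34, -242/17)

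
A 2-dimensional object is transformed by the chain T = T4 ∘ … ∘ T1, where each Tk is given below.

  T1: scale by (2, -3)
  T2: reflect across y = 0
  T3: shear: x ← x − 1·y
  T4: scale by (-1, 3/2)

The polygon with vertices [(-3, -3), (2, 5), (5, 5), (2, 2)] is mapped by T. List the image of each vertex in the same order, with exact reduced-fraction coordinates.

T1 scale by (2, -3): (-3, -3) → (-6, 9); (2, 5) → (4, -15); (5, 5) → (10, -15); (2, 2) → (4, -6)
T2 reflect across y = 0: (-6, 9) → (-6, -9); (4, -15) → (4, 15); (10, -15) → (10, 15); (4, -6) → (4, 6)
T3 shear: x ← x − 1·y: (-6, -9) → (3, -9); (4, 15) → (-11, 15); (10, 15) → (-5, 15); (4, 6) → (-2, 6)
T4 scale by (-1, 3/2): (3, -9) → (-3, -27/2); (-11, 15) → (11, 45/2); (-5, 15) → (5, 45/2); (-2, 6) → (2, 9)

image vertices: (-3, -27/2), (11, 45/2), (5, 45/2), (2, 9)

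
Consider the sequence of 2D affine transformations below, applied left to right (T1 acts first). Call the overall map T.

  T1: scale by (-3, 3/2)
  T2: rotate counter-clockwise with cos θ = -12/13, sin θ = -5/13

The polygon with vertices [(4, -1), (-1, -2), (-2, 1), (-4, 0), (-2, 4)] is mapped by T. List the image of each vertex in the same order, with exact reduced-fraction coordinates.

image vertices: (21/2, 6), (-51/13, 21/13), (-129/26, -48/13), (-144/13, -60/13), (-42/13, -102/13)

T1 scale by (-3, 3/2): (4, -1) → (-12, -3/2); (-1, -2) → (3, -3); (-2, 1) → (6, 3/2); (-4, 0) → (12, 0); (-2, 4) → (6, 6)
T2 rotate counter-clockwise with cos θ = -12/13, sin θ = -5/13: (-12, -3/2) → (21/2, 6); (3, -3) → (-51/13, 21/13); (6, 3/2) → (-129/26, -48/13); (12, 0) → (-144/13, -60/13); (6, 6) → (-42/13, -102/13)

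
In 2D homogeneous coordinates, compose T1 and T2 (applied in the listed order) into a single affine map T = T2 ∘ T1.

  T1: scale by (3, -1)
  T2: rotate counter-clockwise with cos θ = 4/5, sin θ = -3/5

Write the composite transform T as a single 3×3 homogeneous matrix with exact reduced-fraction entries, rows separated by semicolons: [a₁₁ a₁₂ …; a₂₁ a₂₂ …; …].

T1 = [3 0 0; 0 -1 0; 0 0 1]
T2·T1 = [12/5 -3/5 0; -9/5 -4/5 0; 0 0 1]

T = [12/5 -3/5 0; -9/5 -4/5 0; 0 0 1]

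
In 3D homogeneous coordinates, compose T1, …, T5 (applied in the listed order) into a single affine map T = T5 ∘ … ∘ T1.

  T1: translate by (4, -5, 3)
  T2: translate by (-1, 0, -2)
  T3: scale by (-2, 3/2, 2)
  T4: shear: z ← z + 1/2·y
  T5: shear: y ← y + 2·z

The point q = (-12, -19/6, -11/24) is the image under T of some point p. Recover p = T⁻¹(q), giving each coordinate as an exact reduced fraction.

T1 = [1 0 0 4; 0 1 0 -5; 0 0 1 3; 0 0 0 1]
T2·T1 = [1 0 0 3; 0 1 0 -5; 0 0 1 1; 0 0 0 1]
T3·…·T1 = [-2 0 0 -6; 0 3/2 0 -15/2; 0 0 2 2; 0 0 0 1]
T4·…·T1 = [-2 0 0 -6; 0 3/2 0 -15/2; 0 3/4 2 -7/4; 0 0 0 1]
T5·…·T1 = [-2 0 0 -6; 0 3 4 -11; 0 3/4 2 -7/4; 0 0 0 1]
det M = -6; M⁻¹ = [-1/2 0 0 -3; 0 2/3 -4/3 5; 0 -1/4 1 -1; 0 0 0 1]
M⁻¹ · (-12, -19/6, -11/24)ᵀ = (3, 7/2, -2/3)ᵀ

p = (3, 7/2, -2/3)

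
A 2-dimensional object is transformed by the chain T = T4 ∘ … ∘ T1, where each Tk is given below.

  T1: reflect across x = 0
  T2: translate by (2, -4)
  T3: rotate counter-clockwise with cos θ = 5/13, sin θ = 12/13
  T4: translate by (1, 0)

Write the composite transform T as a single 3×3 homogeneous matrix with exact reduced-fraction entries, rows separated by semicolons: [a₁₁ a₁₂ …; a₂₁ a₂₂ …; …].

T1 = [-1 0 0; 0 1 0; 0 0 1]
T2·T1 = [-1 0 2; 0 1 -4; 0 0 1]
T3·…·T1 = [-5/13 -12/13 58/13; -12/13 5/13 4/13; 0 0 1]
T4·…·T1 = [-5/13 -12/13 71/13; -12/13 5/13 4/13; 0 0 1]

T = [-5/13 -12/13 71/13; -12/13 5/13 4/13; 0 0 1]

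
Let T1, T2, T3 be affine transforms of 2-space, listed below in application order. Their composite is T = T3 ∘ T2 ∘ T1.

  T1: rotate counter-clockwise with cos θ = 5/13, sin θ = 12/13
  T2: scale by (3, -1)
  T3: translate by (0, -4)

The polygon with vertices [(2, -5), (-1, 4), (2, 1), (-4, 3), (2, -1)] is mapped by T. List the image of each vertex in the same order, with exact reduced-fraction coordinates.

image vertices: (210/13, -51/13), (-159/13, -60/13), (-6/13, -81/13), (-168/13, -19/13), (66/13, -71/13)

T1 rotate counter-clockwise with cos θ = 5/13, sin θ = 12/13: (2, -5) → (70/13, -1/13); (-1, 4) → (-53/13, 8/13); (2, 1) → (-2/13, 29/13); (-4, 3) → (-56/13, -33/13); (2, -1) → (22/13, 19/13)
T2 scale by (3, -1): (70/13, -1/13) → (210/13, 1/13); (-53/13, 8/13) → (-159/13, -8/13); (-2/13, 29/13) → (-6/13, -29/13); (-56/13, -33/13) → (-168/13, 33/13); (22/13, 19/13) → (66/13, -19/13)
T3 translate by (0, -4): (210/13, 1/13) → (210/13, -51/13); (-159/13, -8/13) → (-159/13, -60/13); (-6/13, -29/13) → (-6/13, -81/13); (-168/13, 33/13) → (-168/13, -19/13); (66/13, -19/13) → (66/13, -71/13)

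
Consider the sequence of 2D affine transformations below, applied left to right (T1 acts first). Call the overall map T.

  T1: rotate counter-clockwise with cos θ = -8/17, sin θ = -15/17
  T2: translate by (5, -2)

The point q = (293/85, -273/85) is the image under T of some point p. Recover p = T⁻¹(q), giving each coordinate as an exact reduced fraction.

p = (9/5, -4/5)

T1 = [-8/17 15/17 0; -15/17 -8/17 0; 0 0 1]
T2·T1 = [-8/17 15/17 5; -15/17 -8/17 -2; 0 0 1]
det M = 1; M⁻¹ = [-8/17 -15/17 10/17; 15/17 -8/17 -91/17; 0 0 1]
M⁻¹ · (293/85, -273/85)ᵀ = (9/5, -4/5)ᵀ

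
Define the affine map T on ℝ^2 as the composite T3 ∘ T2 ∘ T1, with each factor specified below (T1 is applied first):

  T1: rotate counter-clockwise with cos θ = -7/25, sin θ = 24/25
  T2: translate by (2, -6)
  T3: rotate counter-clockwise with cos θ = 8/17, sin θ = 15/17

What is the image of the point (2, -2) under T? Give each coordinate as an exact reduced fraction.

T1 rotate counter-clockwise with cos θ = -7/25, sin θ = 24/25: (2, -2) → (34/25, 62/25)
T2 translate by (2, -6): (34/25, 62/25) → (84/25, -88/25)
T3 rotate counter-clockwise with cos θ = 8/17, sin θ = 15/17: (84/25, -88/25) → (1992/425, 556/425)

T(p) = (1992/425, 556/425)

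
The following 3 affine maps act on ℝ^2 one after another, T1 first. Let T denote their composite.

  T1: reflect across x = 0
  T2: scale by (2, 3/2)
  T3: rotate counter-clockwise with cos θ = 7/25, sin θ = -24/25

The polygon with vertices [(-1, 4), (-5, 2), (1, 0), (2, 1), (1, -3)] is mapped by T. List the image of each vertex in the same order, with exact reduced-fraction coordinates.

image vertices: (158/25, -6/25), (142/25, -219/25), (-14/25, 48/25), (8/25, 213/50), (-122/25, 33/50)

T1 reflect across x = 0: (-1, 4) → (1, 4); (-5, 2) → (5, 2); (1, 0) → (-1, 0); (2, 1) → (-2, 1); (1, -3) → (-1, -3)
T2 scale by (2, 3/2): (1, 4) → (2, 6); (5, 2) → (10, 3); (-1, 0) → (-2, 0); (-2, 1) → (-4, 3/2); (-1, -3) → (-2, -9/2)
T3 rotate counter-clockwise with cos θ = 7/25, sin θ = -24/25: (2, 6) → (158/25, -6/25); (10, 3) → (142/25, -219/25); (-2, 0) → (-14/25, 48/25); (-4, 3/2) → (8/25, 213/50); (-2, -9/2) → (-122/25, 33/50)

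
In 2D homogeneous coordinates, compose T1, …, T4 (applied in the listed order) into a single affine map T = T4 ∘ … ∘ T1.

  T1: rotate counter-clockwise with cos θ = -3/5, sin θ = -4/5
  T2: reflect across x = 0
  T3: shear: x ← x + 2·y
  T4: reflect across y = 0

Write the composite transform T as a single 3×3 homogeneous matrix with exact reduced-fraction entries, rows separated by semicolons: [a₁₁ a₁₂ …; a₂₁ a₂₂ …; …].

T = [-1 -2 0; 4/5 3/5 0; 0 0 1]

T1 = [-3/5 4/5 0; -4/5 -3/5 0; 0 0 1]
T2·T1 = [3/5 -4/5 0; -4/5 -3/5 0; 0 0 1]
T3·…·T1 = [-1 -2 0; -4/5 -3/5 0; 0 0 1]
T4·…·T1 = [-1 -2 0; 4/5 3/5 0; 0 0 1]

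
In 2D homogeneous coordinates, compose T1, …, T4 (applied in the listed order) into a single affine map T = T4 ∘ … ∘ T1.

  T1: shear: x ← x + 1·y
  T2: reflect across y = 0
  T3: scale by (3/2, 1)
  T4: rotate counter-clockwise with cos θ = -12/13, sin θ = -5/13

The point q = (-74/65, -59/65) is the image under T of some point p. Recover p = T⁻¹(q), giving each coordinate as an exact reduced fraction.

T1 = [1 1 0; 0 1 0; 0 0 1]
T2·T1 = [1 1 0; 0 -1 0; 0 0 1]
T3·…·T1 = [3/2 3/2 0; 0 -1 0; 0 0 1]
T4·…·T1 = [-18/13 -23/13 0; -15/26 9/26 0; 0 0 1]
det M = -3/2; M⁻¹ = [-3/13 -46/39 0; -5/13 12/13 0; 0 0 1]
M⁻¹ · (-74/65, -59/65)ᵀ = (4/3, -2/5)ᵀ

p = (4/3, -2/5)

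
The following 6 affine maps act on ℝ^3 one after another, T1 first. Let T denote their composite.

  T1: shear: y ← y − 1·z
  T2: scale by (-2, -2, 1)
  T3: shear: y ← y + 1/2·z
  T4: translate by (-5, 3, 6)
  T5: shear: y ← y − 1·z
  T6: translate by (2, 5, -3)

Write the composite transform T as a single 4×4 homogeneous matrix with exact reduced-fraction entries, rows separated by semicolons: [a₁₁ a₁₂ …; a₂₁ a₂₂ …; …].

T1 = [1 0 0 0; 0 1 -1 0; 0 0 1 0; 0 0 0 1]
T2·T1 = [-2 0 0 0; 0 -2 2 0; 0 0 1 0; 0 0 0 1]
T3·…·T1 = [-2 0 0 0; 0 -2 5/2 0; 0 0 1 0; 0 0 0 1]
T4·…·T1 = [-2 0 0 -5; 0 -2 5/2 3; 0 0 1 6; 0 0 0 1]
T5·…·T1 = [-2 0 0 -5; 0 -2 3/2 -3; 0 0 1 6; 0 0 0 1]
T6·…·T1 = [-2 0 0 -3; 0 -2 3/2 2; 0 0 1 3; 0 0 0 1]

T = [-2 0 0 -3; 0 -2 3/2 2; 0 0 1 3; 0 0 0 1]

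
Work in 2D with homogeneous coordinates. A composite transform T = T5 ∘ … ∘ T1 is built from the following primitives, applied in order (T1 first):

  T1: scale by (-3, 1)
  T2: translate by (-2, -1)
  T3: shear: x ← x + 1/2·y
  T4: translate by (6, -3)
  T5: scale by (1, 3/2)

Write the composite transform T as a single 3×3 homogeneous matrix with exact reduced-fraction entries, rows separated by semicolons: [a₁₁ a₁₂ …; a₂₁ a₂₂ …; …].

T = [-3 1/2 7/2; 0 3/2 -6; 0 0 1]

T1 = [-3 0 0; 0 1 0; 0 0 1]
T2·T1 = [-3 0 -2; 0 1 -1; 0 0 1]
T3·…·T1 = [-3 1/2 -5/2; 0 1 -1; 0 0 1]
T4·…·T1 = [-3 1/2 7/2; 0 1 -4; 0 0 1]
T5·…·T1 = [-3 1/2 7/2; 0 3/2 -6; 0 0 1]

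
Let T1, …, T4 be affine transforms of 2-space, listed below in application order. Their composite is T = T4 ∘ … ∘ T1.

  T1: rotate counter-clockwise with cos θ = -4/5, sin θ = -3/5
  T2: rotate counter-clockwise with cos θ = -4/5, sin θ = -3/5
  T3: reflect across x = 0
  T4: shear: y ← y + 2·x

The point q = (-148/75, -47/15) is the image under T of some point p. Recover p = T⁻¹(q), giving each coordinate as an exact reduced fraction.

T1 = [-4/5 3/5 0; -3/5 -4/5 0; 0 0 1]
T2·T1 = [7/25 -24/25 0; 24/25 7/25 0; 0 0 1]
T3·…·T1 = [-7/25 24/25 0; 24/25 7/25 0; 0 0 1]
T4·…·T1 = [-7/25 24/25 0; 2/5 11/5 0; 0 0 1]
det M = -1; M⁻¹ = [-11/5 24/25 0; 2/5 7/25 0; 0 0 1]
M⁻¹ · (-148/75, -47/15)ᵀ = (4/3, -5/3)ᵀ

p = (4/3, -5/3)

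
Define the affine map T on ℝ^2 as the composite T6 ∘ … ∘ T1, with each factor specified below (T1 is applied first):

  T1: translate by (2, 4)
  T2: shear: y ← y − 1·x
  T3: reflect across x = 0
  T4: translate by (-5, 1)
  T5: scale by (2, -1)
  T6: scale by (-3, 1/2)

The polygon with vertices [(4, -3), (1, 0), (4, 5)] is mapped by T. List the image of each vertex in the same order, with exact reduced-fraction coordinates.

T1 translate by (2, 4): (4, -3) → (6, 1); (1, 0) → (3, 4); (4, 5) → (6, 9)
T2 shear: y ← y − 1·x: (6, 1) → (6, -5); (3, 4) → (3, 1); (6, 9) → (6, 3)
T3 reflect across x = 0: (6, -5) → (-6, -5); (3, 1) → (-3, 1); (6, 3) → (-6, 3)
T4 translate by (-5, 1): (-6, -5) → (-11, -4); (-3, 1) → (-8, 2); (-6, 3) → (-11, 4)
T5 scale by (2, -1): (-11, -4) → (-22, 4); (-8, 2) → (-16, -2); (-11, 4) → (-22, -4)
T6 scale by (-3, 1/2): (-22, 4) → (66, 2); (-16, -2) → (48, -1); (-22, -4) → (66, -2)

image vertices: (66, 2), (48, -1), (66, -2)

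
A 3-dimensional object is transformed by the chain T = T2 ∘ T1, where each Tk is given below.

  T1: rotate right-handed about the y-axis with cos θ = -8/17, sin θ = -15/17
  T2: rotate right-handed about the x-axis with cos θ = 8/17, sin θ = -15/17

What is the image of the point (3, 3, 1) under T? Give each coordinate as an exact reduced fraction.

T(p) = (-39/17, 963/289, -469/289)

T1 rotate right-handed about the y-axis with cos θ = -8/17, sin θ = -15/17: (3, 3, 1) → (-39/17, 3, 37/17)
T2 rotate right-handed about the x-axis with cos θ = 8/17, sin θ = -15/17: (-39/17, 3, 37/17) → (-39/17, 963/289, -469/289)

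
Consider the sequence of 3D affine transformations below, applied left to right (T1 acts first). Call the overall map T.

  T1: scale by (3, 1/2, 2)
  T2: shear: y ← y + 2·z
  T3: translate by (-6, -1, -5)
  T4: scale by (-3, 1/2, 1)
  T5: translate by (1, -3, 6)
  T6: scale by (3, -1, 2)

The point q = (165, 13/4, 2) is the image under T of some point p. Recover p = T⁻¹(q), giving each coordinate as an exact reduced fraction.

p = (-4, 1, 0)

T1 = [3 0 0 0; 0 1/2 0 0; 0 0 2 0; 0 0 0 1]
T2·T1 = [3 0 0 0; 0 1/2 4 0; 0 0 2 0; 0 0 0 1]
T3·…·T1 = [3 0 0 -6; 0 1/2 4 -1; 0 0 2 -5; 0 0 0 1]
T4·…·T1 = [-9 0 0 18; 0 1/4 2 -1/2; 0 0 2 -5; 0 0 0 1]
T5·…·T1 = [-9 0 0 19; 0 1/4 2 -7/2; 0 0 2 1; 0 0 0 1]
T6·…·T1 = [-27 0 0 57; 0 -1/4 -2 7/2; 0 0 4 2; 0 0 0 1]
det M = 27; M⁻¹ = [-1/27 0 0 19/9; 0 -4 -2 18; 0 0 1/4 -1/2; 0 0 0 1]
M⁻¹ · (165, 13/4, 2)ᵀ = (-4, 1, 0)ᵀ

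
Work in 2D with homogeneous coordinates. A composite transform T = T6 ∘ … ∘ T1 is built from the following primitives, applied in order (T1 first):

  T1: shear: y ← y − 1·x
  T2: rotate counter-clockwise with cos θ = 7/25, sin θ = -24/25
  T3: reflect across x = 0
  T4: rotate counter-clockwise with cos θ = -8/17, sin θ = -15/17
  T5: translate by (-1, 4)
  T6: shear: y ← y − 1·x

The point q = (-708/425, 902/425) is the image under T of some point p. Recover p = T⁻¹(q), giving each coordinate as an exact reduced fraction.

T1 = [1 0 0; -1 1 0; 0 0 1]
T2·T1 = [-17/25 24/25 0; -31/25 7/25 0; 0 0 1]
T3·…·T1 = [17/25 -24/25 0; -31/25 7/25 0; 0 0 1]
T4·…·T1 = [-601/425 297/425 0; -7/425 304/425 0; 0 0 1]
T5·…·T1 = [-601/425 297/425 -1; -7/425 304/425 4; 0 0 1]
T6·…·T1 = [-601/425 297/425 -1; 594/425 7/425 5; 0 0 1]
det M = -1; M⁻¹ = [-7/425 297/425 -1492/425; 594/425 601/425 -2411/425; 0 0 1]
M⁻¹ · (-708/425, 902/425)ᵀ = (-2, -5)ᵀ

p = (-2, -5)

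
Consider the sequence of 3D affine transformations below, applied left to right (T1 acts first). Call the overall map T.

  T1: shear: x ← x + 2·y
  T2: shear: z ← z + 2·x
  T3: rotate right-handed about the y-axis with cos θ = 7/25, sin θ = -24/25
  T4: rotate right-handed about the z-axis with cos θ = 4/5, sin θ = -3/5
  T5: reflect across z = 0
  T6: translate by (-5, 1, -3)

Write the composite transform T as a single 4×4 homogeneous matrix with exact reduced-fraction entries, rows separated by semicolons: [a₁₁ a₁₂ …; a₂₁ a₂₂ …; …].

T1 = [1 2 0 0; 0 1 0 0; 0 0 1 0; 0 0 0 1]
T2·T1 = [1 2 0 0; 0 1 0 0; 2 4 1 0; 0 0 0 1]
T3·…·T1 = [-41/25 -82/25 -24/25 0; 0 1 0 0; 38/25 76/25 7/25 0; 0 0 0 1]
T4·…·T1 = [-164/125 -253/125 -96/125 0; 123/125 346/125 72/125 0; 38/25 76/25 7/25 0; 0 0 0 1]
T5·…·T1 = [-164/125 -253/125 -96/125 0; 123/125 346/125 72/125 0; -38/25 -76/25 -7/25 0; 0 0 0 1]
T6·…·T1 = [-164/125 -253/125 -96/125 -5; 123/125 346/125 72/125 1; -38/25 -76/25 -7/25 -3; 0 0 0 1]

T = [-164/125 -253/125 -96/125 -5; 123/125 346/125 72/125 1; -38/25 -76/25 -7/25 -3; 0 0 0 1]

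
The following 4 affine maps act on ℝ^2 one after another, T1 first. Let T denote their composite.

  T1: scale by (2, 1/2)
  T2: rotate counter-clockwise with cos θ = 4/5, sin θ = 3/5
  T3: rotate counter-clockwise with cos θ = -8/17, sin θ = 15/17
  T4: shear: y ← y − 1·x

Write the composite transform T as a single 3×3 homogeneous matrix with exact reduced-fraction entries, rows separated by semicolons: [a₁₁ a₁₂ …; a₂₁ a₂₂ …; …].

T1 = [2 0 0; 0 1/2 0; 0 0 1]
T2·T1 = [8/5 -3/10 0; 6/5 2/5 0; 0 0 1]
T3·…·T1 = [-154/85 -18/85 0; 72/85 -77/170 0; 0 0 1]
T4·…·T1 = [-154/85 -18/85 0; 226/85 -41/170 0; 0 0 1]

T = [-154/85 -18/85 0; 226/85 -41/170 0; 0 0 1]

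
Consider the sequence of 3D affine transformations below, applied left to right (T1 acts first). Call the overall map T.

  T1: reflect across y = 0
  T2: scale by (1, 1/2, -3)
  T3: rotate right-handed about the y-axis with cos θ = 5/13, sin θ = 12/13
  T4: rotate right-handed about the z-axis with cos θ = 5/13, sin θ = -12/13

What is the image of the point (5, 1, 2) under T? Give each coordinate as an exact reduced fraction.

T1 reflect across y = 0: (5, 1, 2) → (5, -1, 2)
T2 scale by (1, 1/2, -3): (5, -1, 2) → (5, -1/2, -6)
T3 rotate right-handed about the y-axis with cos θ = 5/13, sin θ = 12/13: (5, -1/2, -6) → (-47/13, -1/2, -90/13)
T4 rotate right-handed about the z-axis with cos θ = 5/13, sin θ = -12/13: (-47/13, -1/2, -90/13) → (-313/169, 1063/338, -90/13)

T(p) = (-313/169, 1063/338, -90/13)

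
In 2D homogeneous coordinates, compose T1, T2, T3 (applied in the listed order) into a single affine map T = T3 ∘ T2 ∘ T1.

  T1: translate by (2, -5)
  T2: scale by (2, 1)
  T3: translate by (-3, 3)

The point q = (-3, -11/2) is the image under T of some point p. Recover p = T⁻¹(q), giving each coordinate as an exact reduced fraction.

p = (-2, -7/2)

T1 = [1 0 2; 0 1 -5; 0 0 1]
T2·T1 = [2 0 4; 0 1 -5; 0 0 1]
T3·…·T1 = [2 0 1; 0 1 -2; 0 0 1]
det M = 2; M⁻¹ = [1/2 0 -1/2; 0 1 2; 0 0 1]
M⁻¹ · (-3, -11/2)ᵀ = (-2, -7/2)ᵀ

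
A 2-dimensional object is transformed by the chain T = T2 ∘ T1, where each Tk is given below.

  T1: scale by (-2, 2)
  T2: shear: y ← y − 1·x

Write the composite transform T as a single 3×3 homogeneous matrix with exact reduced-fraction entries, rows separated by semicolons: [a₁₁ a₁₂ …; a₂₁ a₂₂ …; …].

T1 = [-2 0 0; 0 2 0; 0 0 1]
T2·T1 = [-2 0 0; 2 2 0; 0 0 1]

T = [-2 0 0; 2 2 0; 0 0 1]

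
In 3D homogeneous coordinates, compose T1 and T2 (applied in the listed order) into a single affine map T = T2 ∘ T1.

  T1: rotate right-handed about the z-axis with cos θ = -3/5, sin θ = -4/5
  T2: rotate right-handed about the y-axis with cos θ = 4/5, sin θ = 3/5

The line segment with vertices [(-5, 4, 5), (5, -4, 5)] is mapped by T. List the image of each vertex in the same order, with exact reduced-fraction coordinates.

T1 rotate right-handed about the z-axis with cos θ = -3/5, sin θ = -4/5: (-5, 4, 5) → (31/5, 8/5, 5); (5, -4, 5) → (-31/5, -8/5, 5)
T2 rotate right-handed about the y-axis with cos θ = 4/5, sin θ = 3/5: (31/5, 8/5, 5) → (199/25, 8/5, 7/25); (-31/5, -8/5, 5) → (-49/25, -8/5, 193/25)

image vertices: (199/25, 8/5, 7/25), (-49/25, -8/5, 193/25)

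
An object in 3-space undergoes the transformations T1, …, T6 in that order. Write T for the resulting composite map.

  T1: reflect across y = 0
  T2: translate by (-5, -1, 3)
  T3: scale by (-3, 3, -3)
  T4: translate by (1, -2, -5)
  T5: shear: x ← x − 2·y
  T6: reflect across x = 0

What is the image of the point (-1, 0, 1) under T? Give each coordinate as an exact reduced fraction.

T(p) = (-29, -5, -17)

T1 reflect across y = 0: (-1, 0, 1) → (-1, 0, 1)
T2 translate by (-5, -1, 3): (-1, 0, 1) → (-6, -1, 4)
T3 scale by (-3, 3, -3): (-6, -1, 4) → (18, -3, -12)
T4 translate by (1, -2, -5): (18, -3, -12) → (19, -5, -17)
T5 shear: x ← x − 2·y: (19, -5, -17) → (29, -5, -17)
T6 reflect across x = 0: (29, -5, -17) → (-29, -5, -17)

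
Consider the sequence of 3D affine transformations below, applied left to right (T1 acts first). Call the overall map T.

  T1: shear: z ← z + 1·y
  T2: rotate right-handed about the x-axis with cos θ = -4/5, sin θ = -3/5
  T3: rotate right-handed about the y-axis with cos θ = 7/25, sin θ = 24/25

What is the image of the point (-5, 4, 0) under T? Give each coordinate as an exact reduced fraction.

T(p) = (-847/125, -4/5, 404/125)

T1 shear: z ← z + 1·y: (-5, 4, 0) → (-5, 4, 4)
T2 rotate right-handed about the x-axis with cos θ = -4/5, sin θ = -3/5: (-5, 4, 4) → (-5, -4/5, -28/5)
T3 rotate right-handed about the y-axis with cos θ = 7/25, sin θ = 24/25: (-5, -4/5, -28/5) → (-847/125, -4/5, 404/125)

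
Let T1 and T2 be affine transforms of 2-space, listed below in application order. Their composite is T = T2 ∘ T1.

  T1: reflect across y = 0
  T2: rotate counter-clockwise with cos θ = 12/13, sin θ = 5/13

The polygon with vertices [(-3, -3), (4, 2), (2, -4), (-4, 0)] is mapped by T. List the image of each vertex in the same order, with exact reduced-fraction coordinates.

image vertices: (-51/13, 21/13), (58/13, -4/13), (4/13, 58/13), (-48/13, -20/13)

T1 reflect across y = 0: (-3, -3) → (-3, 3); (4, 2) → (4, -2); (2, -4) → (2, 4); (-4, 0) → (-4, 0)
T2 rotate counter-clockwise with cos θ = 12/13, sin θ = 5/13: (-3, 3) → (-51/13, 21/13); (4, -2) → (58/13, -4/13); (2, 4) → (4/13, 58/13); (-4, 0) → (-48/13, -20/13)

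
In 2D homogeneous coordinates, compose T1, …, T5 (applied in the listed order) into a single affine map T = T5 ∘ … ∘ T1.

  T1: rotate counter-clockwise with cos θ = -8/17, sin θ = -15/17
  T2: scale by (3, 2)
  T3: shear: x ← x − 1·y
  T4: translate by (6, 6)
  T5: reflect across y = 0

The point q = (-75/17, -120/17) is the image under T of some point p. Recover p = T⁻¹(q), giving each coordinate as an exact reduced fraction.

T1 = [-8/17 15/17 0; -15/17 -8/17 0; 0 0 1]
T2·T1 = [-24/17 45/17 0; -30/17 -16/17 0; 0 0 1]
T3·…·T1 = [6/17 61/17 0; -30/17 -16/17 0; 0 0 1]
T4·…·T1 = [6/17 61/17 6; -30/17 -16/17 6; 0 0 1]
T5·…·T1 = [6/17 61/17 6; 30/17 16/17 -6; 0 0 1]
det M = -6; M⁻¹ = [-8/51 61/102 77/17; 5/17 -1/17 -36/17; 0 0 1]
M⁻¹ · (-75/17, -120/17)ᵀ = (1, -3)ᵀ

p = (1, -3)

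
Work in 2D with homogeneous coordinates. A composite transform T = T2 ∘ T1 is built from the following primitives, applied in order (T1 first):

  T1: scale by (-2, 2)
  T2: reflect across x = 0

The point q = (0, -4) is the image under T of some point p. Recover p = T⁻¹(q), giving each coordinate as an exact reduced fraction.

p = (0, -2)

T1 = [-2 0 0; 0 2 0; 0 0 1]
T2·T1 = [2 0 0; 0 2 0; 0 0 1]
det M = 4; M⁻¹ = [1/2 0 0; 0 1/2 0; 0 0 1]
M⁻¹ · (0, -4)ᵀ = (0, -2)ᵀ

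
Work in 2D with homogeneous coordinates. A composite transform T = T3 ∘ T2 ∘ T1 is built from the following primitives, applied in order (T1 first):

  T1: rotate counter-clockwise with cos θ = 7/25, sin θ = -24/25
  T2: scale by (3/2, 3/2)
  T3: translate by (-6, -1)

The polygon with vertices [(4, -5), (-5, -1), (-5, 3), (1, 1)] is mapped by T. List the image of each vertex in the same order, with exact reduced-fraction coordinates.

T1 rotate counter-clockwise with cos θ = 7/25, sin θ = -24/25: (4, -5) → (-92/25, -131/25); (-5, -1) → (-59/25, 113/25); (-5, 3) → (37/25, 141/25); (1, 1) → (31/25, -17/25)
T2 scale by (3/2, 3/2): (-92/25, -131/25) → (-138/25, -393/50); (-59/25, 113/25) → (-177/50, 339/50); (37/25, 141/25) → (111/50, 423/50); (31/25, -17/25) → (93/50, -51/50)
T3 translate by (-6, -1): (-138/25, -393/50) → (-288/25, -443/50); (-177/50, 339/50) → (-477/50, 289/50); (111/50, 423/50) → (-189/50, 373/50); (93/50, -51/50) → (-207/50, -101/50)

image vertices: (-288/25, -443/50), (-477/50, 289/50), (-189/50, 373/50), (-207/50, -101/50)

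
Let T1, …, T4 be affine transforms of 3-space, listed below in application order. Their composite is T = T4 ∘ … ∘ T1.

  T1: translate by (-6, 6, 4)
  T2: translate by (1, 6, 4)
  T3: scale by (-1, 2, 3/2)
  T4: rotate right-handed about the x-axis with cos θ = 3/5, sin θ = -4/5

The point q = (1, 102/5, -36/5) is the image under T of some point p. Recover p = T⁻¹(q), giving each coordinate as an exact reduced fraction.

T1 = [1 0 0 -6; 0 1 0 6; 0 0 1 4; 0 0 0 1]
T2·T1 = [1 0 0 -5; 0 1 0 12; 0 0 1 8; 0 0 0 1]
T3·…·T1 = [-1 0 0 5; 0 2 0 24; 0 0 3/2 12; 0 0 0 1]
T4·…·T1 = [-1 0 0 5; 0 6/5 6/5 24; 0 -8/5 9/10 -12; 0 0 0 1]
det M = -3; M⁻¹ = [-1 0 0 5; 0 3/10 -2/5 -12; 0 8/15 2/5 -8; 0 0 0 1]
M⁻¹ · (1, 102/5, -36/5)ᵀ = (4, -3, 0)ᵀ

p = (4, -3, 0)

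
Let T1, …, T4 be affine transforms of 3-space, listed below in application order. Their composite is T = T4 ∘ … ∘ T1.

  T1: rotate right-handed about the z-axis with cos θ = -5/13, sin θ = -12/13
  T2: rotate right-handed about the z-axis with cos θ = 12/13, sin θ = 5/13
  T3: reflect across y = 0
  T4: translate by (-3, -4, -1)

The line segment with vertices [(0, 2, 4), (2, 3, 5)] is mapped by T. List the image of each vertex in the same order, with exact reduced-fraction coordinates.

T1 rotate right-handed about the z-axis with cos θ = -5/13, sin θ = -12/13: (0, 2, 4) → (24/13, -10/13, 4); (2, 3, 5) → (2, -3, 5)
T2 rotate right-handed about the z-axis with cos θ = 12/13, sin θ = 5/13: (24/13, -10/13, 4) → (2, 0, 4); (2, -3, 5) → (3, -2, 5)
T3 reflect across y = 0: (2, 0, 4) → (2, 0, 4); (3, -2, 5) → (3, 2, 5)
T4 translate by (-3, -4, -1): (2, 0, 4) → (-1, -4, 3); (3, 2, 5) → (0, -2, 4)

image vertices: (-1, -4, 3), (0, -2, 4)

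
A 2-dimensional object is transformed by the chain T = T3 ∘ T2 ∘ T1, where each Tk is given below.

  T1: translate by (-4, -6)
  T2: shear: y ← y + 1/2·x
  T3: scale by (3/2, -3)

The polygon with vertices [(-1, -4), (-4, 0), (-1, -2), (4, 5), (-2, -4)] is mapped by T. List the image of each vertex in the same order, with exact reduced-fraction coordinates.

T1 translate by (-4, -6): (-1, -4) → (-5, -10); (-4, 0) → (-8, -6); (-1, -2) → (-5, -8); (4, 5) → (0, -1); (-2, -4) → (-6, -10)
T2 shear: y ← y + 1/2·x: (-5, -10) → (-5, -25/2); (-8, -6) → (-8, -10); (-5, -8) → (-5, -21/2); (0, -1) → (0, -1); (-6, -10) → (-6, -13)
T3 scale by (3/2, -3): (-5, -25/2) → (-15/2, 75/2); (-8, -10) → (-12, 30); (-5, -21/2) → (-15/2, 63/2); (0, -1) → (0, 3); (-6, -13) → (-9, 39)

image vertices: (-15/2, 75/2), (-12, 30), (-15/2, 63/2), (0, 3), (-9, 39)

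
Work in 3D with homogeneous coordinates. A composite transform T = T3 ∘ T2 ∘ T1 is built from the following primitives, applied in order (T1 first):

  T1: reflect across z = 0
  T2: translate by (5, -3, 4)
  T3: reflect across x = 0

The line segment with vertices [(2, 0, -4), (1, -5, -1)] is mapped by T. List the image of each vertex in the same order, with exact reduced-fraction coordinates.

image vertices: (-7, -3, 8), (-6, -8, 5)

T1 reflect across z = 0: (2, 0, -4) → (2, 0, 4); (1, -5, -1) → (1, -5, 1)
T2 translate by (5, -3, 4): (2, 0, 4) → (7, -3, 8); (1, -5, 1) → (6, -8, 5)
T3 reflect across x = 0: (7, -3, 8) → (-7, -3, 8); (6, -8, 5) → (-6, -8, 5)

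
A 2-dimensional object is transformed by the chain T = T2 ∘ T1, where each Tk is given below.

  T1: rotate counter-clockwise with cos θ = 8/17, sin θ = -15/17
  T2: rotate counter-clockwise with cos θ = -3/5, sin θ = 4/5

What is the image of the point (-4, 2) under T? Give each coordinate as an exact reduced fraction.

T(p) = (-298/85, -236/85)

T1 rotate counter-clockwise with cos θ = 8/17, sin θ = -15/17: (-4, 2) → (-2/17, 76/17)
T2 rotate counter-clockwise with cos θ = -3/5, sin θ = 4/5: (-2/17, 76/17) → (-298/85, -236/85)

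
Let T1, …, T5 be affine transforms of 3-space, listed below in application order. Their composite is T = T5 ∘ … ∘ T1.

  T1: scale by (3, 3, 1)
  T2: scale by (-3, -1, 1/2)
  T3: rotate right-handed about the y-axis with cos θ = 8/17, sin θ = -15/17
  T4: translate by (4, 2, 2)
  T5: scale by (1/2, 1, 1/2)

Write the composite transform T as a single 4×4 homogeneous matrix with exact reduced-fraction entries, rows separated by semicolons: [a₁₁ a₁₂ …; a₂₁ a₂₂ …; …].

T = [-36/17 0 -15/68 2; 0 -3 0 2; -135/34 0 2/17 1; 0 0 0 1]

T1 = [3 0 0 0; 0 3 0 0; 0 0 1 0; 0 0 0 1]
T2·T1 = [-9 0 0 0; 0 -3 0 0; 0 0 1/2 0; 0 0 0 1]
T3·…·T1 = [-72/17 0 -15/34 0; 0 -3 0 0; -135/17 0 4/17 0; 0 0 0 1]
T4·…·T1 = [-72/17 0 -15/34 4; 0 -3 0 2; -135/17 0 4/17 2; 0 0 0 1]
T5·…·T1 = [-36/17 0 -15/68 2; 0 -3 0 2; -135/34 0 2/17 1; 0 0 0 1]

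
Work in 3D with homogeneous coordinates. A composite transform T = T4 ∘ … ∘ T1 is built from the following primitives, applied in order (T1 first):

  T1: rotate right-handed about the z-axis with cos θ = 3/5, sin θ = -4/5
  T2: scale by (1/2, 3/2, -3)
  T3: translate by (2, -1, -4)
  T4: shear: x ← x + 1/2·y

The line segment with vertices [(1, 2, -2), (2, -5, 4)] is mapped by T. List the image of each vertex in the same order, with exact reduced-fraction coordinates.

image vertices: (29/10, -2/5, 2), (-67/20, -79/10, -16)

T1 rotate right-handed about the z-axis with cos θ = 3/5, sin θ = -4/5: (1, 2, -2) → (11/5, 2/5, -2); (2, -5, 4) → (-14/5, -23/5, 4)
T2 scale by (1/2, 3/2, -3): (11/5, 2/5, -2) → (11/10, 3/5, 6); (-14/5, -23/5, 4) → (-7/5, -69/10, -12)
T3 translate by (2, -1, -4): (11/10, 3/5, 6) → (31/10, -2/5, 2); (-7/5, -69/10, -12) → (3/5, -79/10, -16)
T4 shear: x ← x + 1/2·y: (31/10, -2/5, 2) → (29/10, -2/5, 2); (3/5, -79/10, -16) → (-67/20, -79/10, -16)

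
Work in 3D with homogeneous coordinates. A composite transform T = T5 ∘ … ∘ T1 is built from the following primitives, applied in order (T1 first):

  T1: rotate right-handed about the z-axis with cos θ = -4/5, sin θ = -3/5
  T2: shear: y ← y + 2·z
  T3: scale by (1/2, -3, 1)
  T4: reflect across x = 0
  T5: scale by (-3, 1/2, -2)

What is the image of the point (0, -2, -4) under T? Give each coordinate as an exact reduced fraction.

T1 rotate right-handed about the z-axis with cos θ = -4/5, sin θ = -3/5: (0, -2, -4) → (-6/5, 8/5, -4)
T2 shear: y ← y + 2·z: (-6/5, 8/5, -4) → (-6/5, -32/5, -4)
T3 scale by (1/2, -3, 1): (-6/5, -32/5, -4) → (-3/5, 96/5, -4)
T4 reflect across x = 0: (-3/5, 96/5, -4) → (3/5, 96/5, -4)
T5 scale by (-3, 1/2, -2): (3/5, 96/5, -4) → (-9/5, 48/5, 8)

T(p) = (-9/5, 48/5, 8)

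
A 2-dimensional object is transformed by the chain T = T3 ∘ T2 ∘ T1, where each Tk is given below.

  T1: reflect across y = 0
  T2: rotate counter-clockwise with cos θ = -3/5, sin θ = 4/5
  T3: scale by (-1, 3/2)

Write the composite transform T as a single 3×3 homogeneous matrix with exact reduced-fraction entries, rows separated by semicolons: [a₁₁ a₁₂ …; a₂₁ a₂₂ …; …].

T1 = [1 0 0; 0 -1 0; 0 0 1]
T2·T1 = [-3/5 4/5 0; 4/5 3/5 0; 0 0 1]
T3·…·T1 = [3/5 -4/5 0; 6/5 9/10 0; 0 0 1]

T = [3/5 -4/5 0; 6/5 9/10 0; 0 0 1]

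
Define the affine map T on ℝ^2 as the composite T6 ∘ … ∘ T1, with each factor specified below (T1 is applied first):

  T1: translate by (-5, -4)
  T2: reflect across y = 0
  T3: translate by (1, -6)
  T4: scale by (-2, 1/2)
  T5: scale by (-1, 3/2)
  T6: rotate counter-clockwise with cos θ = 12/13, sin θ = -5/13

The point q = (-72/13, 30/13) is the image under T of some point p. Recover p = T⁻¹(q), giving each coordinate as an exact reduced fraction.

p = (1, -2)

T1 = [1 0 -5; 0 1 -4; 0 0 1]
T2·T1 = [1 0 -5; 0 -1 4; 0 0 1]
T3·…·T1 = [1 0 -4; 0 -1 -2; 0 0 1]
T4·…·T1 = [-2 0 8; 0 -1/2 -1; 0 0 1]
T5·…·T1 = [2 0 -8; 0 -3/4 -3/2; 0 0 1]
T6·…·T1 = [24/13 -15/52 -207/26; -10/13 -9/13 22/13; 0 0 1]
det M = -3/2; M⁻¹ = [6/13 -5/26 4; -20/39 -16/13 -2; 0 0 1]
M⁻¹ · (-72/13, 30/13)ᵀ = (1, -2)ᵀ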